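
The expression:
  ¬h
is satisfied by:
  {h: False}


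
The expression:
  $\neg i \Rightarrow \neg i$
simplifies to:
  $\text{True}$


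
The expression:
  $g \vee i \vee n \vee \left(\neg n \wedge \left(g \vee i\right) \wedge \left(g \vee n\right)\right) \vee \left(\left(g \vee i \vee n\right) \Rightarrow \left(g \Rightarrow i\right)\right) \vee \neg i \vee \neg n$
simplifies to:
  $\text{True}$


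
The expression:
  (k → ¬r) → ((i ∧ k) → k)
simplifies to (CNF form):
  True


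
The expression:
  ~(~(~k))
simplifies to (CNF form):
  ~k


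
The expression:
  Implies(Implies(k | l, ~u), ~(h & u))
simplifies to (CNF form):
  k | l | ~h | ~u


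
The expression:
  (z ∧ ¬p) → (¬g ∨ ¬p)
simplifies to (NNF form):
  True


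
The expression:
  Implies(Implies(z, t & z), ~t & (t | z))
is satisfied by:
  {z: True, t: False}


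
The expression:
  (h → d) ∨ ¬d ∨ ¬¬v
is always true.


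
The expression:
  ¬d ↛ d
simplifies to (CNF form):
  True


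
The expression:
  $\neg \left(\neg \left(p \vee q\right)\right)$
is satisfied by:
  {q: True, p: True}
  {q: True, p: False}
  {p: True, q: False}


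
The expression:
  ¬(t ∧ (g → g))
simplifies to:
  ¬t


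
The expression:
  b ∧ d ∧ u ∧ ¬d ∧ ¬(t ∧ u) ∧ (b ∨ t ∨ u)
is never true.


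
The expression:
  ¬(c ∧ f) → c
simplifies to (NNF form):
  c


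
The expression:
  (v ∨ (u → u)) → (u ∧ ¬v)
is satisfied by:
  {u: True, v: False}


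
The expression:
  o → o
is always true.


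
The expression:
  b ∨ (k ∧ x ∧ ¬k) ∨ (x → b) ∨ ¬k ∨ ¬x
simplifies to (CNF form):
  b ∨ ¬k ∨ ¬x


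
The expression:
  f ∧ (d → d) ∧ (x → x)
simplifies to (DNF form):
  f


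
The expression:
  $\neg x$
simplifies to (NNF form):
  $\neg x$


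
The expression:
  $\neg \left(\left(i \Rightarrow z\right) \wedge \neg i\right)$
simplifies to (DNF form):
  $i$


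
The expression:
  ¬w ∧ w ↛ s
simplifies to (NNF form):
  False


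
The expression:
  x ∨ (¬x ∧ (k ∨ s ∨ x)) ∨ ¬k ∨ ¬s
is always true.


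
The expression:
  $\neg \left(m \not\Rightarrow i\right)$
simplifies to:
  $i \vee \neg m$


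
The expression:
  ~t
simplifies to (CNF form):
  ~t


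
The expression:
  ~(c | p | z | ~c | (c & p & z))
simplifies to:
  False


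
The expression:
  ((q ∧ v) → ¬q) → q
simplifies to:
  q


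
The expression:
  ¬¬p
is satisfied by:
  {p: True}


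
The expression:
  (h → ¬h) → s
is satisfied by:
  {s: True, h: True}
  {s: True, h: False}
  {h: True, s: False}


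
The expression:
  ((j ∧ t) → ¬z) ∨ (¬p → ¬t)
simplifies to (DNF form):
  p ∨ ¬j ∨ ¬t ∨ ¬z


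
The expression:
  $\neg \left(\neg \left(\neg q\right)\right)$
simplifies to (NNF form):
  $\neg q$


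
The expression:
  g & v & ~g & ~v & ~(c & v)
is never true.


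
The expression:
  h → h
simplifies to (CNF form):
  True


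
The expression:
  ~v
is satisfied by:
  {v: False}


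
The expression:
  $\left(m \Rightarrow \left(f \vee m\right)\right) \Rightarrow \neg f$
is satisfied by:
  {f: False}


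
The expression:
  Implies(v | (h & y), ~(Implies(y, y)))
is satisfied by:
  {v: False, h: False, y: False}
  {y: True, v: False, h: False}
  {h: True, v: False, y: False}


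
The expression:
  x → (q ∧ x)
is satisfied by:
  {q: True, x: False}
  {x: False, q: False}
  {x: True, q: True}


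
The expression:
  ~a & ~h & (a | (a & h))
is never true.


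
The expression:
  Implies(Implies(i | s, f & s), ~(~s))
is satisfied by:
  {i: True, s: True}
  {i: True, s: False}
  {s: True, i: False}


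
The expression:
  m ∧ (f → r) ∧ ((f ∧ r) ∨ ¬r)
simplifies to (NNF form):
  m ∧ (f ∨ ¬r) ∧ (r ∨ ¬f)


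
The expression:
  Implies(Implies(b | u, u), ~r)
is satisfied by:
  {b: True, r: False, u: False}
  {b: False, r: False, u: False}
  {u: True, b: True, r: False}
  {u: True, b: False, r: False}
  {r: True, b: True, u: False}


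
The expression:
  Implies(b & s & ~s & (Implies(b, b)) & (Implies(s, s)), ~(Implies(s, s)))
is always true.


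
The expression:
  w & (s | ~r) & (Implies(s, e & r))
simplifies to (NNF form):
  w & (e | ~s) & (r | ~s) & (s | ~r)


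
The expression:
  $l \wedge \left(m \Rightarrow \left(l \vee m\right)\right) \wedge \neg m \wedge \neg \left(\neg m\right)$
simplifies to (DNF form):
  $\text{False}$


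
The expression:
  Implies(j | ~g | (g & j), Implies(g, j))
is always true.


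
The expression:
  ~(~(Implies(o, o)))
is always true.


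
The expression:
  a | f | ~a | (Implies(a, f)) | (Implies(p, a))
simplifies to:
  True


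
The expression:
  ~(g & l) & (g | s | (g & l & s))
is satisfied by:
  {s: True, l: False, g: False}
  {g: True, s: True, l: False}
  {g: True, s: False, l: False}
  {l: True, s: True, g: False}


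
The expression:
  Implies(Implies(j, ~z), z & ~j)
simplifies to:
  z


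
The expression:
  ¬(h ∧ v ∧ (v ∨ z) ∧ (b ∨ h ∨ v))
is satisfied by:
  {h: False, v: False}
  {v: True, h: False}
  {h: True, v: False}


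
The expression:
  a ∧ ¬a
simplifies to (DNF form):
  False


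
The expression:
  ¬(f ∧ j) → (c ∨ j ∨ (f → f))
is always true.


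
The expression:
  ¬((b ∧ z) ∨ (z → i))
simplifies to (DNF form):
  z ∧ ¬b ∧ ¬i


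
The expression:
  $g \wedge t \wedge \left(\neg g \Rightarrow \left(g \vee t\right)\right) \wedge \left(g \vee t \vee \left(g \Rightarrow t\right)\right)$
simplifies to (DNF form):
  $g \wedge t$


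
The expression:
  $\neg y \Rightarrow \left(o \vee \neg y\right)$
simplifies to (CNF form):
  $\text{True}$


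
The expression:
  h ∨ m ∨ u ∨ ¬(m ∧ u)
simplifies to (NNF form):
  True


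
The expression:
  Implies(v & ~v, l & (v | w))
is always true.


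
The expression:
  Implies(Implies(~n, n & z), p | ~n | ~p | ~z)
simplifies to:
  True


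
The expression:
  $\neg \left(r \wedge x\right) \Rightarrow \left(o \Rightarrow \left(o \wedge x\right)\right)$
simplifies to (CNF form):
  $x \vee \neg o$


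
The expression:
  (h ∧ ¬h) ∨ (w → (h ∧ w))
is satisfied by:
  {h: True, w: False}
  {w: False, h: False}
  {w: True, h: True}


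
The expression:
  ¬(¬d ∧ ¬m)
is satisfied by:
  {d: True, m: True}
  {d: True, m: False}
  {m: True, d: False}


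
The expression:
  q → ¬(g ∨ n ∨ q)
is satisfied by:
  {q: False}


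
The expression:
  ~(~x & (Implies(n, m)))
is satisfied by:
  {x: True, n: True, m: False}
  {x: True, n: False, m: False}
  {x: True, m: True, n: True}
  {x: True, m: True, n: False}
  {n: True, m: False, x: False}


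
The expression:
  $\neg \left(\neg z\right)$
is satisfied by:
  {z: True}


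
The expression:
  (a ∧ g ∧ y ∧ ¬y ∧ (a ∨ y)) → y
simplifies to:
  True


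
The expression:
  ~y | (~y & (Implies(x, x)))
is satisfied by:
  {y: False}


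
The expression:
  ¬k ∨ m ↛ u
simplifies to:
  (m ∧ ¬u) ∨ ¬k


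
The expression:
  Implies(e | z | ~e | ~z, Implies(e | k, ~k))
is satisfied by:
  {k: False}


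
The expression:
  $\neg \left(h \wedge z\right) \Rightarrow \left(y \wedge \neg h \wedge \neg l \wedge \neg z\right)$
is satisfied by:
  {h: True, z: True, y: True, l: False}
  {h: True, z: True, y: False, l: False}
  {h: True, l: True, z: True, y: True}
  {h: True, l: True, z: True, y: False}
  {y: True, l: False, z: False, h: False}


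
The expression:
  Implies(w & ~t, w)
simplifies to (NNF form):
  True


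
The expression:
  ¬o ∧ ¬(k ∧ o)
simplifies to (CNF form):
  ¬o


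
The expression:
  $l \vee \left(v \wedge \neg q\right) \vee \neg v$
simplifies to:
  $l \vee \neg q \vee \neg v$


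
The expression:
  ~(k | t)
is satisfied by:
  {t: False, k: False}


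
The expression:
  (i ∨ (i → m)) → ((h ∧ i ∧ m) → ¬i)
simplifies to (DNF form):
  ¬h ∨ ¬i ∨ ¬m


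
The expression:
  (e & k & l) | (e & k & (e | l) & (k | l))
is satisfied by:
  {e: True, k: True}


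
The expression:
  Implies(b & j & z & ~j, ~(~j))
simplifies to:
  True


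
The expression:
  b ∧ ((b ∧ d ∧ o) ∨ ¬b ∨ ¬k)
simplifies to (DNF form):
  (b ∧ ¬k) ∨ (b ∧ d ∧ o) ∨ (b ∧ d ∧ ¬k) ∨ (b ∧ o ∧ ¬k)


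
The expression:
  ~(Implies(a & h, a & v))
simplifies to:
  a & h & ~v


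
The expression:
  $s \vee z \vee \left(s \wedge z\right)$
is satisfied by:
  {z: True, s: True}
  {z: True, s: False}
  {s: True, z: False}


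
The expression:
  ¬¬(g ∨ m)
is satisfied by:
  {m: True, g: True}
  {m: True, g: False}
  {g: True, m: False}


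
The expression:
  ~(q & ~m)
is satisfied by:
  {m: True, q: False}
  {q: False, m: False}
  {q: True, m: True}


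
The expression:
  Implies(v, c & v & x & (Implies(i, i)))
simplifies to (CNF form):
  (c | ~v) & (x | ~v)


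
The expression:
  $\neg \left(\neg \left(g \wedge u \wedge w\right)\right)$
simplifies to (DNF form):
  $g \wedge u \wedge w$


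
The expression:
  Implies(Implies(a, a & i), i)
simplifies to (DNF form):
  a | i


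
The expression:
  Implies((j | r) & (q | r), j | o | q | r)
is always true.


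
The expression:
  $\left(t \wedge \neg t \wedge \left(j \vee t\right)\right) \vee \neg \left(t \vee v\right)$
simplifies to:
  $\neg t \wedge \neg v$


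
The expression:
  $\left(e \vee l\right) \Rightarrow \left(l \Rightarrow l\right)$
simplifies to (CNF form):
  $\text{True}$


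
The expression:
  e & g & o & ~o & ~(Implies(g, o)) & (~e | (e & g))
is never true.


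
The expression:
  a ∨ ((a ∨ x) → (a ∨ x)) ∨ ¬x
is always true.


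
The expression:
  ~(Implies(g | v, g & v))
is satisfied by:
  {g: True, v: False}
  {v: True, g: False}


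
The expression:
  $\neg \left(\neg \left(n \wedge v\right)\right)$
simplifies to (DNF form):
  $n \wedge v$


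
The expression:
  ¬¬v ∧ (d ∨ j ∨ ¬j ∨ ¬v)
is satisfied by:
  {v: True}


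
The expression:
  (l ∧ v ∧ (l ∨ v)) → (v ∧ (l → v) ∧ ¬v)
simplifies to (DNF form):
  ¬l ∨ ¬v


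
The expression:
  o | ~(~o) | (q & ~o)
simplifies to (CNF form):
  o | q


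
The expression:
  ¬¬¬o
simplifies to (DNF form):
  ¬o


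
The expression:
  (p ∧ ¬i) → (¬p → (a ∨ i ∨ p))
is always true.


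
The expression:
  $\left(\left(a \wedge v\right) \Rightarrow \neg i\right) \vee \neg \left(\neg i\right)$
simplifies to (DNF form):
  $\text{True}$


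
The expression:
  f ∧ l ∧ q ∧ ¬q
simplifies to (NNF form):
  False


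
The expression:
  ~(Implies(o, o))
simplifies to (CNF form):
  False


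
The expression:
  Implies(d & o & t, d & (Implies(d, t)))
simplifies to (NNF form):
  True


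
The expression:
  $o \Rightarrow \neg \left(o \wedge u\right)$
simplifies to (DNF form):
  $\neg o \vee \neg u$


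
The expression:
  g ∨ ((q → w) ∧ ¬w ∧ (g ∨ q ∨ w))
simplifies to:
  g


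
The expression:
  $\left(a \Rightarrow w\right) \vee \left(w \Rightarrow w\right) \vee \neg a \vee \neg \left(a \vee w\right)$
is always true.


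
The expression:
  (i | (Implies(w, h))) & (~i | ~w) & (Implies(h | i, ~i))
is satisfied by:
  {h: True, i: False, w: False}
  {i: False, w: False, h: False}
  {h: True, w: True, i: False}


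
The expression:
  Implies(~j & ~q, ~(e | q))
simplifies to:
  j | q | ~e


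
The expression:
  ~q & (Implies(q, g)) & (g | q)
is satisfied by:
  {g: True, q: False}


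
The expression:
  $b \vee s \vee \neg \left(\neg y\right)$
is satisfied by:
  {y: True, b: True, s: True}
  {y: True, b: True, s: False}
  {y: True, s: True, b: False}
  {y: True, s: False, b: False}
  {b: True, s: True, y: False}
  {b: True, s: False, y: False}
  {s: True, b: False, y: False}


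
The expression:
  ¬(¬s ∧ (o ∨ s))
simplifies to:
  s ∨ ¬o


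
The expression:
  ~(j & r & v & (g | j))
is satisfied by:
  {v: False, r: False, j: False}
  {j: True, v: False, r: False}
  {r: True, v: False, j: False}
  {j: True, r: True, v: False}
  {v: True, j: False, r: False}
  {j: True, v: True, r: False}
  {r: True, v: True, j: False}


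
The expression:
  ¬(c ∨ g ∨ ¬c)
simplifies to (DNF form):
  False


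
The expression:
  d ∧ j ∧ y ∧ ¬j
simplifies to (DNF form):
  False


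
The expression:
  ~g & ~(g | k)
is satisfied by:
  {g: False, k: False}


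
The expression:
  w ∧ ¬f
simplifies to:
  w ∧ ¬f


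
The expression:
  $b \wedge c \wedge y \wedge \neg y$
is never true.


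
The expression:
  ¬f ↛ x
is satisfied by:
  {x: True, f: False}
  {f: False, x: False}
  {f: True, x: True}


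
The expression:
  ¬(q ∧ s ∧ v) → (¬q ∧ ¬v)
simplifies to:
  (q ∨ ¬v) ∧ (s ∨ ¬v) ∧ (v ∨ ¬q)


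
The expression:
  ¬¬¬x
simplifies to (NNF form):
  ¬x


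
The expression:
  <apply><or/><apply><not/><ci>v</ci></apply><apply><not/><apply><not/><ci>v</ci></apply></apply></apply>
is always true.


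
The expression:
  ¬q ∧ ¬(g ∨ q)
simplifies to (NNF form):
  ¬g ∧ ¬q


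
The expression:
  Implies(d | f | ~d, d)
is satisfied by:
  {d: True}


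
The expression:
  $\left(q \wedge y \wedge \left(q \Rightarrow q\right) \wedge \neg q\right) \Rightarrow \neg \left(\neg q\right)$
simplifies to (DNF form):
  $\text{True}$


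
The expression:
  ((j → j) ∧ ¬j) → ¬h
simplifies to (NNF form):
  j ∨ ¬h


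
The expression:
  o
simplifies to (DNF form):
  o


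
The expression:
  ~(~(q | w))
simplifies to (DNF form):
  q | w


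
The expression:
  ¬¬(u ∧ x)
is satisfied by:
  {u: True, x: True}


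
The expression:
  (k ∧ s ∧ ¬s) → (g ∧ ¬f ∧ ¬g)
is always true.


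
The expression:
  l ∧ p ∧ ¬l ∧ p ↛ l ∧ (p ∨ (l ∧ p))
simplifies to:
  False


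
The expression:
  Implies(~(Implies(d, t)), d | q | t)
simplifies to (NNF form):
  True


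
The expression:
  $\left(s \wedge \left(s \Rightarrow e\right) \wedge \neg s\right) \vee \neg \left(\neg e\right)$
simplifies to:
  $e$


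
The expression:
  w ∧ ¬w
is never true.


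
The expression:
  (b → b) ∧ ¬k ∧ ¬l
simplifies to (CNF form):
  ¬k ∧ ¬l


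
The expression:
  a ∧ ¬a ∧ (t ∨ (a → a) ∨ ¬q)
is never true.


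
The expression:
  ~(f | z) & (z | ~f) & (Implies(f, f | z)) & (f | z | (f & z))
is never true.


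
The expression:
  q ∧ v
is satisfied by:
  {q: True, v: True}


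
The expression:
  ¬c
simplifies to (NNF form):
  ¬c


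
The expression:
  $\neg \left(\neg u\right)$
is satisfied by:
  {u: True}


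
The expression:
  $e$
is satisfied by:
  {e: True}


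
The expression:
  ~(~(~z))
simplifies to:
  ~z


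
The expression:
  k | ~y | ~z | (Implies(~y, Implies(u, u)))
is always true.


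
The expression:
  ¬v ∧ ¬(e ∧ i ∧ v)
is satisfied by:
  {v: False}


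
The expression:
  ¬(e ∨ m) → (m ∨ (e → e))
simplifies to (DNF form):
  True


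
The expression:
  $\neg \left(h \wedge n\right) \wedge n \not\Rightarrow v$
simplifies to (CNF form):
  $n \wedge \neg h \wedge \neg v$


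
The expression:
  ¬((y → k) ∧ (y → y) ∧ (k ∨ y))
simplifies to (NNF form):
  ¬k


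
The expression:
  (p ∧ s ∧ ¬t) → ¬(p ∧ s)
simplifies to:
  t ∨ ¬p ∨ ¬s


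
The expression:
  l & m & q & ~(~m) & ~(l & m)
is never true.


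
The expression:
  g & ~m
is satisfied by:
  {g: True, m: False}


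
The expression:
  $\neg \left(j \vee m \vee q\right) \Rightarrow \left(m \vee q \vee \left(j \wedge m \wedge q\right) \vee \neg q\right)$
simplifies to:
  $\text{True}$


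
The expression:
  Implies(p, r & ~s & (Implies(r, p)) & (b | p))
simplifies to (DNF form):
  ~p | (r & ~s)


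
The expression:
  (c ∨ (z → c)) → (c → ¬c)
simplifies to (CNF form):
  ¬c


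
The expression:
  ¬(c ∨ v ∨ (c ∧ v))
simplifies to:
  ¬c ∧ ¬v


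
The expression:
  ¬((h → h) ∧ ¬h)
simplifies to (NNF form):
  h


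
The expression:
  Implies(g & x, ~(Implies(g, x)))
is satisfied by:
  {g: False, x: False}
  {x: True, g: False}
  {g: True, x: False}


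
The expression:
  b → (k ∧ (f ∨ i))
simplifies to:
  (f ∧ k) ∨ (i ∧ k) ∨ ¬b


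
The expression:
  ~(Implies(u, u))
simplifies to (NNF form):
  False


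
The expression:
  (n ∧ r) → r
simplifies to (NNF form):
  True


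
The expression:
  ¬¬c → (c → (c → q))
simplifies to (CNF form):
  q ∨ ¬c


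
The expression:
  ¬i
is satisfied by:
  {i: False}


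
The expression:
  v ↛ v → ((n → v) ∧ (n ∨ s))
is always true.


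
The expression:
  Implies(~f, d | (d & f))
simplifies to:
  d | f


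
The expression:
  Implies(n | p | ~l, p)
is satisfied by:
  {l: True, p: True, n: False}
  {p: True, n: False, l: False}
  {l: True, p: True, n: True}
  {p: True, n: True, l: False}
  {l: True, n: False, p: False}


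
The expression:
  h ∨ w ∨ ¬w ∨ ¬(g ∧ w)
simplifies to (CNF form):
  True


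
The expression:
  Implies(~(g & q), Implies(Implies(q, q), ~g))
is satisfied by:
  {q: True, g: False}
  {g: False, q: False}
  {g: True, q: True}


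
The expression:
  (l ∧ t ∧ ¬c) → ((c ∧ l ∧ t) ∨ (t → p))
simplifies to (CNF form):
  c ∨ p ∨ ¬l ∨ ¬t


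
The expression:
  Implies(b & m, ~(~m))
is always true.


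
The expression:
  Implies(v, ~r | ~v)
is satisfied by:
  {v: False, r: False}
  {r: True, v: False}
  {v: True, r: False}


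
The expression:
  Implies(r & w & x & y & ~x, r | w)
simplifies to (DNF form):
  True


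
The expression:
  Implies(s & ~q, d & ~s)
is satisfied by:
  {q: True, s: False}
  {s: False, q: False}
  {s: True, q: True}


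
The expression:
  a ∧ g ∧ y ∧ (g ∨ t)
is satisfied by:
  {a: True, g: True, y: True}


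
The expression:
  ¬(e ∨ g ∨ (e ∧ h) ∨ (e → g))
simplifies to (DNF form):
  False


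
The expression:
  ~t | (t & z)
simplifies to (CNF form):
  z | ~t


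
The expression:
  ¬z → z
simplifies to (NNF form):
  z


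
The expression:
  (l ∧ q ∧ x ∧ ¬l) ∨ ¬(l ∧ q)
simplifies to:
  ¬l ∨ ¬q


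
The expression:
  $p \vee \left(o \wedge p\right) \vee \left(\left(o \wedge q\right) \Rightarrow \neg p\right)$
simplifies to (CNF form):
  $\text{True}$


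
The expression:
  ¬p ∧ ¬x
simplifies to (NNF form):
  ¬p ∧ ¬x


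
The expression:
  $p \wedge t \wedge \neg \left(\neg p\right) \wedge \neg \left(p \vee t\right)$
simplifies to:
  $\text{False}$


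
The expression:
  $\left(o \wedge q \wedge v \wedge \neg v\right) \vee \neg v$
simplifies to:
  $\neg v$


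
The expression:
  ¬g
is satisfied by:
  {g: False}


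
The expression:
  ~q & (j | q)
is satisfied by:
  {j: True, q: False}


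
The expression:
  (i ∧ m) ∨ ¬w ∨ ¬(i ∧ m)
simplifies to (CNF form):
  True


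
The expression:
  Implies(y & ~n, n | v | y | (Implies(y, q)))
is always true.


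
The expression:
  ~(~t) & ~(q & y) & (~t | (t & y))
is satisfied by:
  {t: True, y: True, q: False}


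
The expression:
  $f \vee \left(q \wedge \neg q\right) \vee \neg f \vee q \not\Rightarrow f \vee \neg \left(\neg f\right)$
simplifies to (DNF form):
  $\text{True}$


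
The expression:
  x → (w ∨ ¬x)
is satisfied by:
  {w: True, x: False}
  {x: False, w: False}
  {x: True, w: True}


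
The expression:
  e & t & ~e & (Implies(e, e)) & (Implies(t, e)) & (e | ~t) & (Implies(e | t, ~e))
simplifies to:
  False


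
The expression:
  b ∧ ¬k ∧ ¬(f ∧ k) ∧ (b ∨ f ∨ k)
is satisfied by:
  {b: True, k: False}


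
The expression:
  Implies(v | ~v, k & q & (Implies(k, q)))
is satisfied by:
  {q: True, k: True}


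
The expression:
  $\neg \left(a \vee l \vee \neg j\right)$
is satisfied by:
  {j: True, l: False, a: False}


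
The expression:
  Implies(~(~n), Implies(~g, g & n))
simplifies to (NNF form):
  g | ~n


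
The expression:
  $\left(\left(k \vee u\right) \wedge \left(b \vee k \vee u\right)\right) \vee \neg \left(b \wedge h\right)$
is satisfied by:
  {k: True, u: True, h: False, b: False}
  {k: True, h: False, u: False, b: False}
  {u: True, k: False, h: False, b: False}
  {k: False, h: False, u: False, b: False}
  {b: True, k: True, u: True, h: False}
  {b: True, k: True, h: False, u: False}
  {b: True, u: True, k: False, h: False}
  {b: True, k: False, h: False, u: False}
  {k: True, h: True, u: True, b: False}
  {k: True, h: True, b: False, u: False}
  {h: True, u: True, b: False, k: False}
  {h: True, b: False, u: False, k: False}
  {k: True, h: True, b: True, u: True}
  {k: True, h: True, b: True, u: False}
  {h: True, b: True, u: True, k: False}


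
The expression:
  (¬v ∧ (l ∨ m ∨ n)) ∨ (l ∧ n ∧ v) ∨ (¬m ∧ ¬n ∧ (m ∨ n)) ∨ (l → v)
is always true.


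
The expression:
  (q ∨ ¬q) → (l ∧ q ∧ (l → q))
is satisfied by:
  {q: True, l: True}


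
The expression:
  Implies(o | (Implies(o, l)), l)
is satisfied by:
  {l: True}


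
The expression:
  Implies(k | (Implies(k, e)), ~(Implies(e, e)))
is never true.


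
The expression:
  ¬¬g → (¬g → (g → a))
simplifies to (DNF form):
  True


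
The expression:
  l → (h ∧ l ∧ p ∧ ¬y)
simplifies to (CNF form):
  (h ∨ ¬l) ∧ (p ∨ ¬l) ∧ (¬l ∨ ¬y)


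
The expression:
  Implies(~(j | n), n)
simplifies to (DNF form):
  j | n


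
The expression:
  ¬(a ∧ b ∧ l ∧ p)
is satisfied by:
  {l: False, p: False, a: False, b: False}
  {b: True, l: False, p: False, a: False}
  {a: True, l: False, p: False, b: False}
  {b: True, a: True, l: False, p: False}
  {p: True, b: False, l: False, a: False}
  {b: True, p: True, l: False, a: False}
  {a: True, p: True, b: False, l: False}
  {b: True, a: True, p: True, l: False}
  {l: True, a: False, p: False, b: False}
  {b: True, l: True, a: False, p: False}
  {a: True, l: True, b: False, p: False}
  {b: True, a: True, l: True, p: False}
  {p: True, l: True, a: False, b: False}
  {b: True, p: True, l: True, a: False}
  {a: True, p: True, l: True, b: False}


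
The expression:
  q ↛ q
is never true.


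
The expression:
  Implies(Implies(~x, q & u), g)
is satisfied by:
  {g: True, u: False, q: False, x: False}
  {g: True, q: True, u: False, x: False}
  {g: True, u: True, q: False, x: False}
  {g: True, q: True, u: True, x: False}
  {x: True, g: True, u: False, q: False}
  {x: True, g: True, q: True, u: False}
  {x: True, g: True, u: True, q: False}
  {x: True, g: True, q: True, u: True}
  {x: False, u: False, q: False, g: False}
  {q: True, x: False, u: False, g: False}
  {u: True, x: False, q: False, g: False}


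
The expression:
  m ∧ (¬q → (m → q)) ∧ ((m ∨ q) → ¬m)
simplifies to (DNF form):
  False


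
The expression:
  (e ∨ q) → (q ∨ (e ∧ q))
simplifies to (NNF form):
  q ∨ ¬e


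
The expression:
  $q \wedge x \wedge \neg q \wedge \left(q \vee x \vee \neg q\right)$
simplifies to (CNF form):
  $\text{False}$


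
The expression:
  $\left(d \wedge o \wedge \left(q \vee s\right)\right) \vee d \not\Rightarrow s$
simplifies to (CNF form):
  $d \wedge \left(o \vee \neg s\right)$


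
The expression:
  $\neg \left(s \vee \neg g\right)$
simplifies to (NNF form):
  $g \wedge \neg s$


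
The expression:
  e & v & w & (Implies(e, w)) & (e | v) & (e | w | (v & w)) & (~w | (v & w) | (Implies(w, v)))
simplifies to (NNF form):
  e & v & w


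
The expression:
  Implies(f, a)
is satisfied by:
  {a: True, f: False}
  {f: False, a: False}
  {f: True, a: True}


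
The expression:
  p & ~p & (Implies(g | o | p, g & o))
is never true.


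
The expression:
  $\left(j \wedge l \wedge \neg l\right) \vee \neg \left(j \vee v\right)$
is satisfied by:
  {v: False, j: False}


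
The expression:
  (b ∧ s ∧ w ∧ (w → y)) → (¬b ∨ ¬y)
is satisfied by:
  {s: False, y: False, b: False, w: False}
  {w: True, s: False, y: False, b: False}
  {b: True, s: False, y: False, w: False}
  {w: True, b: True, s: False, y: False}
  {y: True, w: False, s: False, b: False}
  {w: True, y: True, s: False, b: False}
  {b: True, y: True, w: False, s: False}
  {w: True, b: True, y: True, s: False}
  {s: True, b: False, y: False, w: False}
  {w: True, s: True, b: False, y: False}
  {b: True, s: True, w: False, y: False}
  {w: True, b: True, s: True, y: False}
  {y: True, s: True, b: False, w: False}
  {w: True, y: True, s: True, b: False}
  {b: True, y: True, s: True, w: False}


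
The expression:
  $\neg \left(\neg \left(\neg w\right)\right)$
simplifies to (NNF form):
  $\neg w$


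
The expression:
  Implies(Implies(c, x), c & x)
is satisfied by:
  {c: True}


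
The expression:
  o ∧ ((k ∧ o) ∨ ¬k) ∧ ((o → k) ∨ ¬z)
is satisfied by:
  {k: True, o: True, z: False}
  {o: True, z: False, k: False}
  {k: True, z: True, o: True}


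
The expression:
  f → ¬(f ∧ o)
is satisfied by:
  {o: False, f: False}
  {f: True, o: False}
  {o: True, f: False}


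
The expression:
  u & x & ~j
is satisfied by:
  {u: True, x: True, j: False}


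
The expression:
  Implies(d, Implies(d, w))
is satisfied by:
  {w: True, d: False}
  {d: False, w: False}
  {d: True, w: True}


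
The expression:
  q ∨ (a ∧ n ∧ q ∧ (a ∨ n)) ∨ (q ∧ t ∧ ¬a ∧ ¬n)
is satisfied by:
  {q: True}


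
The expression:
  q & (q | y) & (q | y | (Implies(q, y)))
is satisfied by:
  {q: True}


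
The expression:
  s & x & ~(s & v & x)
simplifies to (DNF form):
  s & x & ~v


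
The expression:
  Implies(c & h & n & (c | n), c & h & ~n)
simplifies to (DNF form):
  ~c | ~h | ~n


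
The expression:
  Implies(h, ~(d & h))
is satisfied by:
  {h: False, d: False}
  {d: True, h: False}
  {h: True, d: False}


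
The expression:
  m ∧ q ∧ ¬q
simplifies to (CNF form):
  False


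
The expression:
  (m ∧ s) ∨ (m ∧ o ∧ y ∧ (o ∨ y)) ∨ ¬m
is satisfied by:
  {s: True, y: True, o: True, m: False}
  {s: True, y: True, o: False, m: False}
  {s: True, o: True, m: False, y: False}
  {s: True, o: False, m: False, y: False}
  {y: True, o: True, m: False, s: False}
  {y: True, o: False, m: False, s: False}
  {o: True, y: False, m: False, s: False}
  {o: False, y: False, m: False, s: False}
  {s: True, y: True, m: True, o: True}
  {s: True, y: True, m: True, o: False}
  {s: True, m: True, o: True, y: False}
  {s: True, m: True, o: False, y: False}
  {y: True, m: True, o: True, s: False}


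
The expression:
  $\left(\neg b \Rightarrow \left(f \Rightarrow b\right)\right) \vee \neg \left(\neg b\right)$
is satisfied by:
  {b: True, f: False}
  {f: False, b: False}
  {f: True, b: True}


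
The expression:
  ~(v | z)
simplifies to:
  ~v & ~z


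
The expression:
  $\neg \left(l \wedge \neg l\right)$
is always true.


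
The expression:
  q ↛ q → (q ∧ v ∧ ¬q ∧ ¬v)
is always true.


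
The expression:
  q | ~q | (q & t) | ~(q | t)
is always true.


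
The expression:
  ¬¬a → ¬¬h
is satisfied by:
  {h: True, a: False}
  {a: False, h: False}
  {a: True, h: True}


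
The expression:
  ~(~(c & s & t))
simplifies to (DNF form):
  c & s & t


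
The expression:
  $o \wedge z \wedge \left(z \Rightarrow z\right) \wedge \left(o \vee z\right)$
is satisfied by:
  {z: True, o: True}


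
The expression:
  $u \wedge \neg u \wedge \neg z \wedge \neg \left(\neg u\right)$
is never true.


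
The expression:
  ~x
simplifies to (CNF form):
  ~x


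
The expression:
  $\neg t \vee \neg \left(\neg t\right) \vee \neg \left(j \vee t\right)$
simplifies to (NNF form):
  $\text{True}$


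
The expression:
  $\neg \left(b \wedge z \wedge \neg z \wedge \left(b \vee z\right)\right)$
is always true.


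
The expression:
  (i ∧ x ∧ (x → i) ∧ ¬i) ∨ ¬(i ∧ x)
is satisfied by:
  {x: False, i: False}
  {i: True, x: False}
  {x: True, i: False}


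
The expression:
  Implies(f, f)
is always true.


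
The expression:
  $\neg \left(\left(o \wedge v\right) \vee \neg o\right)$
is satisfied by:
  {o: True, v: False}


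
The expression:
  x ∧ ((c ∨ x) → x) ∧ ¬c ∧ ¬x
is never true.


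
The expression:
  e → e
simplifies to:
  True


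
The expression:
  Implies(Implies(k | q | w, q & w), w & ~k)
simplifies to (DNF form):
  (k & ~q) | (q & ~w) | (w & ~k)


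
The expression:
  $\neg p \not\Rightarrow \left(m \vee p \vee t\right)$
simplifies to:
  $\neg m \wedge \neg p \wedge \neg t$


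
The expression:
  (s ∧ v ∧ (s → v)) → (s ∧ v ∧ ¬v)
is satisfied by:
  {s: False, v: False}
  {v: True, s: False}
  {s: True, v: False}


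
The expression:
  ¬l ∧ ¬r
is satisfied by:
  {r: False, l: False}


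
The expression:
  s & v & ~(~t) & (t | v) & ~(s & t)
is never true.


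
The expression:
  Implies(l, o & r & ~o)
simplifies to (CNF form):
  ~l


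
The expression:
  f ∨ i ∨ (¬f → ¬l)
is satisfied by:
  {i: True, f: True, l: False}
  {i: True, l: False, f: False}
  {f: True, l: False, i: False}
  {f: False, l: False, i: False}
  {i: True, f: True, l: True}
  {i: True, l: True, f: False}
  {f: True, l: True, i: False}


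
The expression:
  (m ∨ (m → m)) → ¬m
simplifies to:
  ¬m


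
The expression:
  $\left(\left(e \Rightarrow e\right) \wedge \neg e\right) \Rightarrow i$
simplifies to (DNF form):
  $e \vee i$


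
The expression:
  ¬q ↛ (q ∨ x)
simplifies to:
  ¬q ∧ ¬x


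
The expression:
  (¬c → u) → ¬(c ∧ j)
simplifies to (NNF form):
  ¬c ∨ ¬j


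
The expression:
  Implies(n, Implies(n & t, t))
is always true.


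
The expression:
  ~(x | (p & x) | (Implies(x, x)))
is never true.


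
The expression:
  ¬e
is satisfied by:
  {e: False}


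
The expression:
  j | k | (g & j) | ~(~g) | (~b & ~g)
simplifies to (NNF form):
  g | j | k | ~b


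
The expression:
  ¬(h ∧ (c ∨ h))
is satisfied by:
  {h: False}


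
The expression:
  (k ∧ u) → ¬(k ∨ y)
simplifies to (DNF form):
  ¬k ∨ ¬u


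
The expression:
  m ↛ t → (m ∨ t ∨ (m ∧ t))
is always true.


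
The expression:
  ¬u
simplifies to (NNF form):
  ¬u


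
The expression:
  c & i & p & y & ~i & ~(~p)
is never true.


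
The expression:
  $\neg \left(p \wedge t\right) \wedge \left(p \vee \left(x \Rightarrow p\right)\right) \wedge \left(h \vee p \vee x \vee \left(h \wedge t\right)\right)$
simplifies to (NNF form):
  $\left(h \vee p\right) \wedge \left(p \vee \neg x\right) \wedge \left(\neg p \vee \neg t\right)$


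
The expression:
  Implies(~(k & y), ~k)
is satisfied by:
  {y: True, k: False}
  {k: False, y: False}
  {k: True, y: True}


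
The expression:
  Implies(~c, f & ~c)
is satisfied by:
  {c: True, f: True}
  {c: True, f: False}
  {f: True, c: False}


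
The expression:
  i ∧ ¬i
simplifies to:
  False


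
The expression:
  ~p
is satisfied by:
  {p: False}


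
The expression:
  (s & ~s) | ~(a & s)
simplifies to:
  ~a | ~s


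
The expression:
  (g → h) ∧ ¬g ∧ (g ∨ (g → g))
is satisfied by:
  {g: False}


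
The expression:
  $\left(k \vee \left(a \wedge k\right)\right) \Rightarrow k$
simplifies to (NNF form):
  $\text{True}$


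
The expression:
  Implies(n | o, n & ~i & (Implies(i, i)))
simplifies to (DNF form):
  (n & ~i) | (~n & ~o)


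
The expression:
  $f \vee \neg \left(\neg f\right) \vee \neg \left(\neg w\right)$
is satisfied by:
  {w: True, f: True}
  {w: True, f: False}
  {f: True, w: False}


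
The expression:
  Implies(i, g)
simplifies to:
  g | ~i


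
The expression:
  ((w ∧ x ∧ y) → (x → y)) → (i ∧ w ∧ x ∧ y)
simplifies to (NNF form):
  i ∧ w ∧ x ∧ y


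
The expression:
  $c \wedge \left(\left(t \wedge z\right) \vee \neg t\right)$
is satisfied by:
  {c: True, z: True, t: False}
  {c: True, t: False, z: False}
  {c: True, z: True, t: True}


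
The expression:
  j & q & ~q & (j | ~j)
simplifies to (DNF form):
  False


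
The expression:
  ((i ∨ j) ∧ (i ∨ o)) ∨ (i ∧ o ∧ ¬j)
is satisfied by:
  {i: True, o: True, j: True}
  {i: True, o: True, j: False}
  {i: True, j: True, o: False}
  {i: True, j: False, o: False}
  {o: True, j: True, i: False}


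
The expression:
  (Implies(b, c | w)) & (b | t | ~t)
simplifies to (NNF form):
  c | w | ~b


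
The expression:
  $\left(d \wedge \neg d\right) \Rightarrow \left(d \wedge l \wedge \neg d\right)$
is always true.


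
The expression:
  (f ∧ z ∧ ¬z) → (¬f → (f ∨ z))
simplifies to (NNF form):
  True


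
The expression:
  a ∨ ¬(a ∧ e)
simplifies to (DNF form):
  True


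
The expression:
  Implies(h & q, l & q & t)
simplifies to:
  ~h | ~q | (l & t)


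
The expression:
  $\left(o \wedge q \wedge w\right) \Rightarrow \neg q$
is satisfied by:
  {w: False, q: False, o: False}
  {o: True, w: False, q: False}
  {q: True, w: False, o: False}
  {o: True, q: True, w: False}
  {w: True, o: False, q: False}
  {o: True, w: True, q: False}
  {q: True, w: True, o: False}


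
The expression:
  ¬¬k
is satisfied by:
  {k: True}


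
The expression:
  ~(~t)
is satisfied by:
  {t: True}


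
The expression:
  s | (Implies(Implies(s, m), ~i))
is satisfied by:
  {s: True, i: False}
  {i: False, s: False}
  {i: True, s: True}


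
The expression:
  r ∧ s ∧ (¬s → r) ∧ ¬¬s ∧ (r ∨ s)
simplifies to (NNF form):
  r ∧ s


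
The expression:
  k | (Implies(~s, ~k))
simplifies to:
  True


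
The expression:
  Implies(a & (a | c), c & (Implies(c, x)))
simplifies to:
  ~a | (c & x)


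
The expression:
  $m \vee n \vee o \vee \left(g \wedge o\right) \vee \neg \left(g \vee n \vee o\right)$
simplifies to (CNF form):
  $m \vee n \vee o \vee \neg g$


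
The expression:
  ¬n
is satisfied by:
  {n: False}


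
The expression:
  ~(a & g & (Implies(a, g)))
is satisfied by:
  {g: False, a: False}
  {a: True, g: False}
  {g: True, a: False}


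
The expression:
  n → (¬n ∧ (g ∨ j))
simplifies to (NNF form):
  ¬n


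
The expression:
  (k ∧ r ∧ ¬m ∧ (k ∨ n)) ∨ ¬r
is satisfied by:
  {k: True, r: False, m: False}
  {k: False, r: False, m: False}
  {m: True, k: True, r: False}
  {m: True, k: False, r: False}
  {r: True, k: True, m: False}


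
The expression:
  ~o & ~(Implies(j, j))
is never true.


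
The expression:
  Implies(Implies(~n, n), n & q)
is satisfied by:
  {q: True, n: False}
  {n: False, q: False}
  {n: True, q: True}


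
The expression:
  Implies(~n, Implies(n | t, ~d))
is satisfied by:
  {n: True, t: False, d: False}
  {t: False, d: False, n: False}
  {n: True, d: True, t: False}
  {d: True, t: False, n: False}
  {n: True, t: True, d: False}
  {t: True, n: False, d: False}
  {n: True, d: True, t: True}


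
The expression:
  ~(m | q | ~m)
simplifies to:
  False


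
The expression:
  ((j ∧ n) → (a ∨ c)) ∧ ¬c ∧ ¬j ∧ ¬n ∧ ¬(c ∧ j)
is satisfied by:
  {n: False, j: False, c: False}


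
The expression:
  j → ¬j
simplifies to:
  ¬j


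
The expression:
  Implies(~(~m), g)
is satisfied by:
  {g: True, m: False}
  {m: False, g: False}
  {m: True, g: True}


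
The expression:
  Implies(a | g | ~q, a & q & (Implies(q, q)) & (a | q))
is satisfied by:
  {a: True, q: True, g: False}
  {q: True, g: False, a: False}
  {a: True, g: True, q: True}


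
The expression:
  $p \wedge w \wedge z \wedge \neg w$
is never true.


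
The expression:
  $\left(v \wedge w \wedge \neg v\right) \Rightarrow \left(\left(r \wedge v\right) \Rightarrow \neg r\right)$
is always true.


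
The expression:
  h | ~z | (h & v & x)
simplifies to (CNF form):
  h | ~z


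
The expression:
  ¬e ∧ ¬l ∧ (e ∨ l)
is never true.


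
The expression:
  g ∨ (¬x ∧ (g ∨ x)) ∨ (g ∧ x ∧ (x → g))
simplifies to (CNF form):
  g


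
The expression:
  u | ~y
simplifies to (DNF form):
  u | ~y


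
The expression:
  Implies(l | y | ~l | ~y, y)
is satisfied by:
  {y: True}


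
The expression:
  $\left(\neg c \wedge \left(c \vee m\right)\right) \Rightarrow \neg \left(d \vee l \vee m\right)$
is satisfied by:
  {c: True, m: False}
  {m: False, c: False}
  {m: True, c: True}


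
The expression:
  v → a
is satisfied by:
  {a: True, v: False}
  {v: False, a: False}
  {v: True, a: True}


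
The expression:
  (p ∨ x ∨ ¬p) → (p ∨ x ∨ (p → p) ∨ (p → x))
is always true.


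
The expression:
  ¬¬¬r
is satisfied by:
  {r: False}


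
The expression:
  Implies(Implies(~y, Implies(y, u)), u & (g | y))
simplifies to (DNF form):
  (g & u) | (u & y)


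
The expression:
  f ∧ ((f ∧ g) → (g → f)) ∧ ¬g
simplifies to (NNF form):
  f ∧ ¬g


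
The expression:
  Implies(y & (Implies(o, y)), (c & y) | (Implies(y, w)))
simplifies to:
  c | w | ~y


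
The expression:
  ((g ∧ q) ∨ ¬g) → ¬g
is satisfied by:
  {g: False, q: False}
  {q: True, g: False}
  {g: True, q: False}


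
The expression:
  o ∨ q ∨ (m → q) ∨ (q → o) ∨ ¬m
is always true.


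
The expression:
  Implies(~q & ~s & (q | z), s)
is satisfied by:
  {q: True, s: True, z: False}
  {q: True, s: False, z: False}
  {s: True, q: False, z: False}
  {q: False, s: False, z: False}
  {q: True, z: True, s: True}
  {q: True, z: True, s: False}
  {z: True, s: True, q: False}


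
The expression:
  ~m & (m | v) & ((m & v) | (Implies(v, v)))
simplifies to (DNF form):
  v & ~m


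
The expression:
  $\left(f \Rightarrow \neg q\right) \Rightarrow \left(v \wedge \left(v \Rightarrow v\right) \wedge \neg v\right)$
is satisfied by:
  {f: True, q: True}


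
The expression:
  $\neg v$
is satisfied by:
  {v: False}


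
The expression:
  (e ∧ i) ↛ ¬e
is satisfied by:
  {i: True, e: True}


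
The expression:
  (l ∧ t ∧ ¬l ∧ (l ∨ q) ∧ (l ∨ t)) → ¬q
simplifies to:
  True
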